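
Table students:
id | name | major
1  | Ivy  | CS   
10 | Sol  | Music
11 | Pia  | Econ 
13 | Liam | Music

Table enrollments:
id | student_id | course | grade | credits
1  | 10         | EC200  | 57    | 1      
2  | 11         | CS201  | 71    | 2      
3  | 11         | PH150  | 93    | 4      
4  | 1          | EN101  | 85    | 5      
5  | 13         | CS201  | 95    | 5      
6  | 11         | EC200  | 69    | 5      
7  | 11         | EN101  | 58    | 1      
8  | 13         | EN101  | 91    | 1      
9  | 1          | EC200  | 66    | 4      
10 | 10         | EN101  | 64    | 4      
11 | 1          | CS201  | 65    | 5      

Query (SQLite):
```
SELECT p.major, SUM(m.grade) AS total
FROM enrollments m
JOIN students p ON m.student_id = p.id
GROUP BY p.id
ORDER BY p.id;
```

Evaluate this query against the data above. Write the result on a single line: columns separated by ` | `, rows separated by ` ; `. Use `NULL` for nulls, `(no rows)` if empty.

CS | 216 ; Music | 121 ; Econ | 291 ; Music | 186

Join each enrollments row to its students via student_id.
Group joined rows by students.id; compute SUM(m.grade) per group.
  1: ids {4, 9, 11} → SUM(m.grade)=216
  10: ids {1, 10} → SUM(m.grade)=121
  11: ids {2, 3, 6, 7} → SUM(m.grade)=291
  13: ids {5, 8} → SUM(m.grade)=186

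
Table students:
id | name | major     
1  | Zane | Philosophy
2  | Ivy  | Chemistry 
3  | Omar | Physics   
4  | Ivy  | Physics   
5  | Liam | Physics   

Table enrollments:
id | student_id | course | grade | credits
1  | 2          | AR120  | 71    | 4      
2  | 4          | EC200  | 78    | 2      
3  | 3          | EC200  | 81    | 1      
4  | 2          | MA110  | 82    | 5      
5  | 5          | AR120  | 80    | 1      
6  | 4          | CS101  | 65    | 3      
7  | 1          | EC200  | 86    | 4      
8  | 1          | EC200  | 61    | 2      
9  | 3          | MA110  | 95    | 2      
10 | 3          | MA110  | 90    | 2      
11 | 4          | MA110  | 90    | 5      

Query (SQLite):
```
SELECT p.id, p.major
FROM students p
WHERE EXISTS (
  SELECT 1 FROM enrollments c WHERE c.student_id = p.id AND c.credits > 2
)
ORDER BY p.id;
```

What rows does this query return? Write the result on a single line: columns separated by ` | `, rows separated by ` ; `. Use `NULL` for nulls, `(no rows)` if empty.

For each students row, check whether any enrollments with matching student_id has credits > 2.
Keep rows where that is true.

1 | Philosophy ; 2 | Chemistry ; 4 | Physics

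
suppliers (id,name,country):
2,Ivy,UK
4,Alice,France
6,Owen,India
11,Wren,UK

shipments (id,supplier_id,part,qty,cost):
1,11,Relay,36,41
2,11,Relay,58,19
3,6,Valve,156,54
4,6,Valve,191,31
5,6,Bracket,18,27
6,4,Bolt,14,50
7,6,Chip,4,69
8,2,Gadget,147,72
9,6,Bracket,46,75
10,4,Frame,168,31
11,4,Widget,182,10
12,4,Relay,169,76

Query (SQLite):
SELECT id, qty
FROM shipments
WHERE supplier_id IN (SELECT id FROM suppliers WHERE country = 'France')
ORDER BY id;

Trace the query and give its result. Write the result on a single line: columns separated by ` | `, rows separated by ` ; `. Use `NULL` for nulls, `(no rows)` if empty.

Inner query: suppliers.id where country = 'France'.
Outer: keep shipments rows whose supplier_id is in that set.
Inner query → {4}

6 | 14 ; 10 | 168 ; 11 | 182 ; 12 | 169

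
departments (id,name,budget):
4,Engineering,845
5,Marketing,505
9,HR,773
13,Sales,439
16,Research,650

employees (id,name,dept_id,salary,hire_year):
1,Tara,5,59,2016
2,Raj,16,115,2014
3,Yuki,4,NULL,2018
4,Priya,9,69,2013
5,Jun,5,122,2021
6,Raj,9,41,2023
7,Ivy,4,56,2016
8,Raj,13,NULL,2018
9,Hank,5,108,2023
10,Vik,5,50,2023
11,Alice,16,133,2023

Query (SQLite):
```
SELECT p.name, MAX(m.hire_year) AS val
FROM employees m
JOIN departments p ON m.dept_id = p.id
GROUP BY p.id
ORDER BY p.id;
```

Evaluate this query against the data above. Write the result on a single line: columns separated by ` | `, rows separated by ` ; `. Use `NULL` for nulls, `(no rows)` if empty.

Engineering | 2018 ; Marketing | 2023 ; HR | 2023 ; Sales | 2018 ; Research | 2023

Join each employees row to its departments via dept_id.
Group joined rows by departments.id; compute MAX(m.hire_year) per group.
  4: ids {3, 7} → MAX(m.hire_year)=2018
  5: ids {1, 5, 9, 10} → MAX(m.hire_year)=2023
  9: ids {4, 6} → MAX(m.hire_year)=2023
  13: ids {8} → MAX(m.hire_year)=2018
  16: ids {2, 11} → MAX(m.hire_year)=2023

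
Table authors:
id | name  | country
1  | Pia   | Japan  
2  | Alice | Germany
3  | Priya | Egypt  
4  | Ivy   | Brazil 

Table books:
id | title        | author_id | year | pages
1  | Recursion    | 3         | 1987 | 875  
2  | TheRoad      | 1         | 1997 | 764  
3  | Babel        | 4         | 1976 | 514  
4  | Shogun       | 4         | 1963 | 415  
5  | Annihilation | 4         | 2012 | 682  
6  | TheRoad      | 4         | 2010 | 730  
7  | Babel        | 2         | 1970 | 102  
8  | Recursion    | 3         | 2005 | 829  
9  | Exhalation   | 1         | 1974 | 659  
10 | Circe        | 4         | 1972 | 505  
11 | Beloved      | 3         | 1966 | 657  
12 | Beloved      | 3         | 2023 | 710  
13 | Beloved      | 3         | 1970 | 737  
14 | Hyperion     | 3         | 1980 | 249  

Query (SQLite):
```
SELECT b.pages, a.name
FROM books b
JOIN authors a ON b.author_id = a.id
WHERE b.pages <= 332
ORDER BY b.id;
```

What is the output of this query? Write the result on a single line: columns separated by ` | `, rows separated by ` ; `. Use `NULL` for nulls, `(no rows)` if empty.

102 | Alice ; 249 | Priya

Each books row matches the authors row where author_id = authors.id.
Then keep rows with b.pages <= 332.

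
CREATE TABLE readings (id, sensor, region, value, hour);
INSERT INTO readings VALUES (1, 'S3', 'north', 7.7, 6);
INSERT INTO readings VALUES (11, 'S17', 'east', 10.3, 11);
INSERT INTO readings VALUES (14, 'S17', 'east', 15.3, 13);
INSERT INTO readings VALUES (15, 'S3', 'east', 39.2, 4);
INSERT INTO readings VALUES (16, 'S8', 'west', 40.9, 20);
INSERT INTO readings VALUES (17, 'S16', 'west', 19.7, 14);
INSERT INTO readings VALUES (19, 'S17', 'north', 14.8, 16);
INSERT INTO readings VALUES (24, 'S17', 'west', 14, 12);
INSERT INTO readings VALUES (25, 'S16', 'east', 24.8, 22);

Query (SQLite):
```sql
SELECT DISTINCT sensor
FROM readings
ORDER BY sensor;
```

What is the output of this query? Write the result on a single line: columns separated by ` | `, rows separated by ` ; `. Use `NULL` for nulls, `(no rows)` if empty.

S16 ; S17 ; S3 ; S8

Collect distinct sensor values from readings.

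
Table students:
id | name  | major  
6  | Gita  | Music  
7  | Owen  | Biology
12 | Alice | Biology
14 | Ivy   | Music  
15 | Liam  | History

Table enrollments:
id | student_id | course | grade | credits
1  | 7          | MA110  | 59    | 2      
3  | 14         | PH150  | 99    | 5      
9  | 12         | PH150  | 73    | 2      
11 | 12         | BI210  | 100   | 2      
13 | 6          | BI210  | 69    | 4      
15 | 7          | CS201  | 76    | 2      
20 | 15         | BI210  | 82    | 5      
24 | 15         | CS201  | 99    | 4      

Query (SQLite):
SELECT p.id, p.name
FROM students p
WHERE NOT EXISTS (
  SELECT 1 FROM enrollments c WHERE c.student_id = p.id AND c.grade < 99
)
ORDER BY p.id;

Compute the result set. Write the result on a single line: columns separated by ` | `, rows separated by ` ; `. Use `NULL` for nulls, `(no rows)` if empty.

14 | Ivy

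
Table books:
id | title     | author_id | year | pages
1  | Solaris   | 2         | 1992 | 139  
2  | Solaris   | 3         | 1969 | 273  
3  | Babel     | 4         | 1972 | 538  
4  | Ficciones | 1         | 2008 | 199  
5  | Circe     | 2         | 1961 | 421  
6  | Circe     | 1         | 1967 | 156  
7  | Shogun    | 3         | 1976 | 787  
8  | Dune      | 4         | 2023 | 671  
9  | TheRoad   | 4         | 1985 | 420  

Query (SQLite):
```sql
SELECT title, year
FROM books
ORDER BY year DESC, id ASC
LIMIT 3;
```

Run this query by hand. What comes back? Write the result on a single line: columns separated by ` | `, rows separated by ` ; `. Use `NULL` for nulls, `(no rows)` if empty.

Dune | 2023 ; Ficciones | 2008 ; Solaris | 1992

Sort by year desc, tiebreak id asc: (2023, id=8), (2008, id=4), (1992, id=1), (1985, id=9), (1976, id=7), (1972, id=3) …. Take first 3.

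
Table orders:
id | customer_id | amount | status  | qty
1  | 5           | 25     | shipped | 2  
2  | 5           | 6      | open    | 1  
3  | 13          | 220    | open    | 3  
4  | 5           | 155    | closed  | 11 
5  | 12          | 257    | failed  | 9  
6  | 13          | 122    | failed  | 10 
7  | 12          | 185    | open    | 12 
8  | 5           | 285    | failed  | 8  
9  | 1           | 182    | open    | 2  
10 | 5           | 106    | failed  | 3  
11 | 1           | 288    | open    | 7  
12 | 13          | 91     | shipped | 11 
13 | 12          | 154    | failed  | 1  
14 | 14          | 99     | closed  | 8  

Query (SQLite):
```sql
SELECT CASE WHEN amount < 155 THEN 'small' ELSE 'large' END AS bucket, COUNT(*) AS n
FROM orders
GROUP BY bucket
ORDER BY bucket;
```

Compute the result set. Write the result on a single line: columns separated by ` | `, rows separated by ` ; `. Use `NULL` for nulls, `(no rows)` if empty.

Bucket rows by amount < 155 → 'small' else 'large'; count each bucket.

large | 7 ; small | 7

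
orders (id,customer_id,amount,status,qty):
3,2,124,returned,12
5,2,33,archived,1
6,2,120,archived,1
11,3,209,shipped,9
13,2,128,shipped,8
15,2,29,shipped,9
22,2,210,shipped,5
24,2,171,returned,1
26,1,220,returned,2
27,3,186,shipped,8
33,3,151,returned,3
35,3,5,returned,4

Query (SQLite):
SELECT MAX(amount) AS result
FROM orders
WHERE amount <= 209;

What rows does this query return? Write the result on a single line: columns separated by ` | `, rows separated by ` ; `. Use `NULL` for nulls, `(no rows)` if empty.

Rows where amount <= 209 → amount values: [124, 33, 120, 209, 128, 29, 171, 186, 151, 5].
MAX of non-NULL values = 209.

209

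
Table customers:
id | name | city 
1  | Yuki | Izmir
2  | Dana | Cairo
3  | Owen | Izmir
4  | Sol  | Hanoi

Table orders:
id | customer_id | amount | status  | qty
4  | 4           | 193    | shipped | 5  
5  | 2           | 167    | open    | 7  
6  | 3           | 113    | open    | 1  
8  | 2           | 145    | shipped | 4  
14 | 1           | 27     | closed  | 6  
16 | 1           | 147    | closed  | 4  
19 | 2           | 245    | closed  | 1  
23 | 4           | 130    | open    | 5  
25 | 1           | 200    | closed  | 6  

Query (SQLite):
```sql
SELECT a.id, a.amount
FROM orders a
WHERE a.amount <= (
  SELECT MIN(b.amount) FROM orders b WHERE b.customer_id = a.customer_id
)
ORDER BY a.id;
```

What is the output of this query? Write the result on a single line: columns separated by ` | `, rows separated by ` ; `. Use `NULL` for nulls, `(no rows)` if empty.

For each orders row a, compute MIN(amount) over rows sharing a.customer_id.
Keep row a if a.amount <= that per-group MIN.
  customer_id=1: MIN(amount) = 27
  customer_id=2: MIN(amount) = 145
  customer_id=3: MIN(amount) = 113
  customer_id=4: MIN(amount) = 130

6 | 113 ; 8 | 145 ; 14 | 27 ; 23 | 130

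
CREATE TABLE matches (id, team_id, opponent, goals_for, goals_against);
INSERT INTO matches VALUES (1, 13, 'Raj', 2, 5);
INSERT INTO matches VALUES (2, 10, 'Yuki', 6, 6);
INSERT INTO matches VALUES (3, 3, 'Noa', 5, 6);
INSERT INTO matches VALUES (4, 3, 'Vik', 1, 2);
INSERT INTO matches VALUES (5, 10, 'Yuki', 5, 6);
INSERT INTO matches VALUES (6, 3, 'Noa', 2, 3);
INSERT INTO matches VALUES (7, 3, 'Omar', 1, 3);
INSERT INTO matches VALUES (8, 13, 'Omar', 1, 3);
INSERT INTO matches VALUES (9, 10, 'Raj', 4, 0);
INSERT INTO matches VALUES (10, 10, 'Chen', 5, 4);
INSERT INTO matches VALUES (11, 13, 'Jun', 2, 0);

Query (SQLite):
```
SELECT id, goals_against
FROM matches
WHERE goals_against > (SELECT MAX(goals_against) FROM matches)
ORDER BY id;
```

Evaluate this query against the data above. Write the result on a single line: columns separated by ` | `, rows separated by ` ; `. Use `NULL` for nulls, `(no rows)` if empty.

Scalar subquery: MAX(goals_against) over all matches rows = 6.
Keep rows where goals_against > that value.

(no rows)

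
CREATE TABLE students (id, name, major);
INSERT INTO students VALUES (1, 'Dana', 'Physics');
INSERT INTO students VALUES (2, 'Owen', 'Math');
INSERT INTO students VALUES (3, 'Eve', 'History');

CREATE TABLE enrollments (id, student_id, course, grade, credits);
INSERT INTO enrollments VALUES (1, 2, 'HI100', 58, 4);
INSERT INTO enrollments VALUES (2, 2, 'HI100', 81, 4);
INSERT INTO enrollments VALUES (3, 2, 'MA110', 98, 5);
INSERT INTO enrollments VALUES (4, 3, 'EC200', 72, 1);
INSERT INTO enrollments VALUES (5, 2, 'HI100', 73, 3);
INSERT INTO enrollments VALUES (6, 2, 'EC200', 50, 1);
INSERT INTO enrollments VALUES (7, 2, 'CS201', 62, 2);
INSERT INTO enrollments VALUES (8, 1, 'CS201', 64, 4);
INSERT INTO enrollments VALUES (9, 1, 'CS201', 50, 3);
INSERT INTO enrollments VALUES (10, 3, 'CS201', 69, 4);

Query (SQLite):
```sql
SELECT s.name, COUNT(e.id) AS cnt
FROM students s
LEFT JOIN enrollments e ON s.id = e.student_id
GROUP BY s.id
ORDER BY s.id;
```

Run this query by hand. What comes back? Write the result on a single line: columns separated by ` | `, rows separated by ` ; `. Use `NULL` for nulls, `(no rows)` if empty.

Dana | 2 ; Owen | 6 ; Eve | 2

LEFT JOIN keeps every students row; unmatched ones get NULL for enrollments columns.
Group by students.id and compute COUNT(e.id). COUNT(col) of an all-NULL group is 0.
  1: ids {8, 9} → COUNT(e.id)=2
  2: ids {1, 2, 3, 5, 6, 7} → COUNT(e.id)=6
  3: ids {4, 10} → COUNT(e.id)=2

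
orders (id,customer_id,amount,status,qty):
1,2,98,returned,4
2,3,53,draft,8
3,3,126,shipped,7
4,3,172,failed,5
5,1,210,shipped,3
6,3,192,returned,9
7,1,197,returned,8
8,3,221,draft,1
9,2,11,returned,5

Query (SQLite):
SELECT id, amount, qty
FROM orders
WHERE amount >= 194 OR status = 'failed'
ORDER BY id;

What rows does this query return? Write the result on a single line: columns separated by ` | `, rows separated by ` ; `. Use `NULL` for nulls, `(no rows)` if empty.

amount >= 194: ids {5, 7, 8}
status = 'failed': ids {4}
Combine with OR.

4 | 172 | 5 ; 5 | 210 | 3 ; 7 | 197 | 8 ; 8 | 221 | 1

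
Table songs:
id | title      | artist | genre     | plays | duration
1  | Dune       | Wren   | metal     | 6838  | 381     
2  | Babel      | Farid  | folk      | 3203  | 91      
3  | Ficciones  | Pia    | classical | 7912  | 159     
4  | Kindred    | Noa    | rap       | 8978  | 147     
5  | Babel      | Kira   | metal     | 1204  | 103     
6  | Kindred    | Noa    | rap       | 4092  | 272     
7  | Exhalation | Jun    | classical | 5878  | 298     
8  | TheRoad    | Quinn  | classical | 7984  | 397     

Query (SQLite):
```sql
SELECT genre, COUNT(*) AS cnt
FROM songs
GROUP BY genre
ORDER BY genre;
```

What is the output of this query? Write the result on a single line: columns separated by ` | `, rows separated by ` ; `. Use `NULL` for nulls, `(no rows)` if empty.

Partition songs by genre; compute COUNT(*) within each group.
  classical: ids {3, 7, 8} → COUNT(*)=3
  folk: ids {2} → COUNT(*)=1
  metal: ids {1, 5} → COUNT(*)=2
  rap: ids {4, 6} → COUNT(*)=2

classical | 3 ; folk | 1 ; metal | 2 ; rap | 2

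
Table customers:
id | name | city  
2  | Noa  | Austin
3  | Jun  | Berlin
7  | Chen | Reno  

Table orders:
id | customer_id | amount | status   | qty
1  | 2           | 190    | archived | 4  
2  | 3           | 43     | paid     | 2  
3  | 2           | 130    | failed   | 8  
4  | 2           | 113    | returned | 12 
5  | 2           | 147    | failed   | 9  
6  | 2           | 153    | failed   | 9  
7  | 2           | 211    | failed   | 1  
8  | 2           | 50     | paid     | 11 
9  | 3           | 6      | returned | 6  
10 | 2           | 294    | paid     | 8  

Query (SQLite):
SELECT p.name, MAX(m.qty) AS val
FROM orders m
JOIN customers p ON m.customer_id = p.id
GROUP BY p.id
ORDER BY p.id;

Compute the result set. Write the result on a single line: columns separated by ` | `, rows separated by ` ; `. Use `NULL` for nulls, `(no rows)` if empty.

Join each orders row to its customers via customer_id.
Group joined rows by customers.id; compute MAX(m.qty) per group.
  2: ids {1, 3, 4, 5, 6, 7, 8, 10} → MAX(m.qty)=12
  3: ids {2, 9} → MAX(m.qty)=6

Noa | 12 ; Jun | 6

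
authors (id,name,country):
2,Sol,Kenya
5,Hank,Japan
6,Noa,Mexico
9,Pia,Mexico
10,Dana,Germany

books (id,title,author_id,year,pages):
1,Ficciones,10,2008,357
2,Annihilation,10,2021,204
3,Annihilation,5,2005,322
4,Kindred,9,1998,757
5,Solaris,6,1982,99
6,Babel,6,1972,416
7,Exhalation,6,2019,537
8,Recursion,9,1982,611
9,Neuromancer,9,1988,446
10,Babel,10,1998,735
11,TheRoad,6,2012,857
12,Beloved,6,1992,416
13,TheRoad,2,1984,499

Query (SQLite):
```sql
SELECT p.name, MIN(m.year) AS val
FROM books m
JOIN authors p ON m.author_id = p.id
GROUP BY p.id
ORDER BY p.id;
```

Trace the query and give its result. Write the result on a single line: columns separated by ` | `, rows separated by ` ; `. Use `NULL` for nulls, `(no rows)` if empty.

Sol | 1984 ; Hank | 2005 ; Noa | 1972 ; Pia | 1982 ; Dana | 1998

Join each books row to its authors via author_id.
Group joined rows by authors.id; compute MIN(m.year) per group.
  2: ids {13} → MIN(m.year)=1984
  5: ids {3} → MIN(m.year)=2005
  6: ids {5, 6, 7, 11, 12} → MIN(m.year)=1972
  9: ids {4, 8, 9} → MIN(m.year)=1982
  10: ids {1, 2, 10} → MIN(m.year)=1998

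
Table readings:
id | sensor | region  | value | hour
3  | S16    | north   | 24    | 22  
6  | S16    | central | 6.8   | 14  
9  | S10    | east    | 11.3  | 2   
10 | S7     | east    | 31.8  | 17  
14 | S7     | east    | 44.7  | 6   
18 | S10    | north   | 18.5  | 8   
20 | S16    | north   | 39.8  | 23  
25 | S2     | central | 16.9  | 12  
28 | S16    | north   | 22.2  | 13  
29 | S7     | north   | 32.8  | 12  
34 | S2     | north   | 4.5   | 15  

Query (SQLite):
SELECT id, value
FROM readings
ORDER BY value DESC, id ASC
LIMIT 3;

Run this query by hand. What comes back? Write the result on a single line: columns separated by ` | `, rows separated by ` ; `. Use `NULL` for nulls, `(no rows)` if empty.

Sort by value desc, tiebreak id asc: (44.7, id=14), (39.8, id=20), (32.8, id=29), (31.8, id=10), (24, id=3), (22.2, id=28) …. Take first 3.

14 | 44.7 ; 20 | 39.8 ; 29 | 32.8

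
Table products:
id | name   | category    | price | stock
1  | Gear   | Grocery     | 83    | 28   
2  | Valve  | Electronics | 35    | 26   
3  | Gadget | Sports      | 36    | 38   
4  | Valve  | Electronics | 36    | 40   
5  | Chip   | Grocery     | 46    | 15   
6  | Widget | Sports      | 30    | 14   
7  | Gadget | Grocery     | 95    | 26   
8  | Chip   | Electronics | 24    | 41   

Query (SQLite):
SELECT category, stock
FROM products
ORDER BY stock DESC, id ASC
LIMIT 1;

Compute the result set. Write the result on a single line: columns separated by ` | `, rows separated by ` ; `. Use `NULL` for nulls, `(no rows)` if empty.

Electronics | 41

Sort by stock desc, tiebreak id asc: (41, id=8), (40, id=4), (38, id=3), (28, id=1) …. Take first 1.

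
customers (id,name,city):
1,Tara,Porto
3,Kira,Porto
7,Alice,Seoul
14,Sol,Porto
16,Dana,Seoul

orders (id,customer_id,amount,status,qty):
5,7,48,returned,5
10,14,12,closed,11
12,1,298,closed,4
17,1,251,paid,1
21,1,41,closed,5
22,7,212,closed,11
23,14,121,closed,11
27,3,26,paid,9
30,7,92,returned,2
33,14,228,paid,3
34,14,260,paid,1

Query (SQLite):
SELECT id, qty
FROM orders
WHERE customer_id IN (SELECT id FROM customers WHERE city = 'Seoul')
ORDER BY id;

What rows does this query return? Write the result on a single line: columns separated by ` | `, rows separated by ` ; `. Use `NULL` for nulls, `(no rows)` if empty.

5 | 5 ; 22 | 11 ; 30 | 2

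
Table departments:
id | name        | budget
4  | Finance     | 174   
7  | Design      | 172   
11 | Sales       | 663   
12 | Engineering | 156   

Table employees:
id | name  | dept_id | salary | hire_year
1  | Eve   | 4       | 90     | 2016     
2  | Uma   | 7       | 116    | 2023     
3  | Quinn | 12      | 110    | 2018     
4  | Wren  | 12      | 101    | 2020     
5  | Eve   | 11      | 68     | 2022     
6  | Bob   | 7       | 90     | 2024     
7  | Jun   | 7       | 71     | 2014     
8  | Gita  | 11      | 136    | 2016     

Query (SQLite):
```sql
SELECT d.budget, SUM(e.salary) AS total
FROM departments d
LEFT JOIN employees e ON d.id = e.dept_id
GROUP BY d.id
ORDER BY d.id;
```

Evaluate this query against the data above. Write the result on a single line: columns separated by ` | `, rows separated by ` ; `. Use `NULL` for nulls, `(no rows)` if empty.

LEFT JOIN keeps every departments row; unmatched ones get NULL for employees columns.
Group by departments.id and compute SUM(e.salary). SUM over an all-NULL group is NULL.
  4: ids {1} → SUM(e.salary)=90
  7: ids {2, 6, 7} → SUM(e.salary)=277
  11: ids {5, 8} → SUM(e.salary)=204
  12: ids {3, 4} → SUM(e.salary)=211

174 | 90 ; 172 | 277 ; 663 | 204 ; 156 | 211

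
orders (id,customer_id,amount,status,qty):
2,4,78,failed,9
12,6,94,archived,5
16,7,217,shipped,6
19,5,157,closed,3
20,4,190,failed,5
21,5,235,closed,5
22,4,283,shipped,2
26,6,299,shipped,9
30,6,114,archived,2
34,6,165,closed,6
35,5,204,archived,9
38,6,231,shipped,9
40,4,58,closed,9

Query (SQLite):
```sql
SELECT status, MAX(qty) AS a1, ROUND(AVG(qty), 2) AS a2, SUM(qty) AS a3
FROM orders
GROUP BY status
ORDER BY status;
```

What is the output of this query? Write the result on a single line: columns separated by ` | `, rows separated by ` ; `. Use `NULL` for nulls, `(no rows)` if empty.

Group orders by status.
Per group compute: MAX(qty), ROUND(AVG(qty), 2), SUM(qty).
  archived: ids {12, 30, 35} → MAX(qty)=9, ROUND(AVG(qty), 2)=5.33, SUM(qty)=16
  closed: ids {19, 21, 34, 40} → MAX(qty)=9, ROUND(AVG(qty), 2)=5.75, SUM(qty)=23
  failed: ids {2, 20} → MAX(qty)=9, ROUND(AVG(qty), 2)=7, SUM(qty)=14
  shipped: ids {16, 22, 26, 38} → MAX(qty)=9, ROUND(AVG(qty), 2)=6.5, SUM(qty)=26

archived | 9 | 5.33 | 16 ; closed | 9 | 5.75 | 23 ; failed | 9 | 7 | 14 ; shipped | 9 | 6.5 | 26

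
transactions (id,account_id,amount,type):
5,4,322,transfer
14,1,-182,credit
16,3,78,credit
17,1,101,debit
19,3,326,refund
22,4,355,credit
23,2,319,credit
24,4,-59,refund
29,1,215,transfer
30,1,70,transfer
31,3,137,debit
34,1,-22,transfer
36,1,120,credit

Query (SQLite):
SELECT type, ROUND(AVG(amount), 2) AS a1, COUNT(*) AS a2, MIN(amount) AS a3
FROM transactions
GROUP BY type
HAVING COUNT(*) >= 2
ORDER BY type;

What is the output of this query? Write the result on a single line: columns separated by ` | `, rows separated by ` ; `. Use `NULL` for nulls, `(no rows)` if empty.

credit | 138 | 5 | -182 ; debit | 119 | 2 | 101 ; refund | 133.5 | 2 | -59 ; transfer | 146.25 | 4 | -22

Group transactions by type.
Per group compute: ROUND(AVG(amount), 2), COUNT(*), MIN(amount).
HAVING: drop groups with fewer than 2 rows.
  credit: ids {14, 16, 22, 23, 36} → ROUND(AVG(amount), 2)=138, COUNT(*)=5, MIN(amount)=-182
  debit: ids {17, 31} → ROUND(AVG(amount), 2)=119, COUNT(*)=2, MIN(amount)=101
  refund: ids {19, 24} → ROUND(AVG(amount), 2)=133.5, COUNT(*)=2, MIN(amount)=-59
  transfer: ids {5, 29, 30, 34} → ROUND(AVG(amount), 2)=146.25, COUNT(*)=4, MIN(amount)=-22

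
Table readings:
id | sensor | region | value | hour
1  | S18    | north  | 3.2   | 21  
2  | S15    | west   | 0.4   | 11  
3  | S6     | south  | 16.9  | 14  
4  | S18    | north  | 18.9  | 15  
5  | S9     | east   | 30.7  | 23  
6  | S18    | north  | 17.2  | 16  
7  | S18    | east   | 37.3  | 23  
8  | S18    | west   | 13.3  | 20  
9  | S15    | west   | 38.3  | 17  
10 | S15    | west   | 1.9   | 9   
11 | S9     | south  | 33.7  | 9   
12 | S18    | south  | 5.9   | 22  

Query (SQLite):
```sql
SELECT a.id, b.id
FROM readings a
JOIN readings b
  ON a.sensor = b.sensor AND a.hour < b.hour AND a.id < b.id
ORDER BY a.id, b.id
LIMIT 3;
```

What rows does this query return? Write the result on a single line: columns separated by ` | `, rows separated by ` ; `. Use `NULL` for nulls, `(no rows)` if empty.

1 | 7 ; 1 | 12 ; 2 | 9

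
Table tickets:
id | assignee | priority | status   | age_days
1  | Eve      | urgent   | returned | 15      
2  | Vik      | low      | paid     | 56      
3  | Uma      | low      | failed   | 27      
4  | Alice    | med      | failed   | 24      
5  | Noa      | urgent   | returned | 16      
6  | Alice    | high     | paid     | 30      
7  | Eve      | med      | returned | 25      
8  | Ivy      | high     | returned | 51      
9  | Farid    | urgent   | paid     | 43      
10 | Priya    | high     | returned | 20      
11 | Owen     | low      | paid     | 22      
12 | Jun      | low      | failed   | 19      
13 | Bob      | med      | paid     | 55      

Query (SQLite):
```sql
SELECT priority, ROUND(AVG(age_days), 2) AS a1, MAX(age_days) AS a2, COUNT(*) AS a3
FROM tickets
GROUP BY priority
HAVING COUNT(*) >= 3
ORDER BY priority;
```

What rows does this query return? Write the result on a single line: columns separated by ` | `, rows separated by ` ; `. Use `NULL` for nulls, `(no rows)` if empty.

high | 33.67 | 51 | 3 ; low | 31 | 56 | 4 ; med | 34.67 | 55 | 3 ; urgent | 24.67 | 43 | 3

Group tickets by priority.
Per group compute: ROUND(AVG(age_days), 2), MAX(age_days), COUNT(*).
HAVING: drop groups with fewer than 3 rows.
  high: ids {6, 8, 10} → ROUND(AVG(age_days), 2)=33.67, MAX(age_days)=51, COUNT(*)=3
  low: ids {2, 3, 11, 12} → ROUND(AVG(age_days), 2)=31, MAX(age_days)=56, COUNT(*)=4
  med: ids {4, 7, 13} → ROUND(AVG(age_days), 2)=34.67, MAX(age_days)=55, COUNT(*)=3
  urgent: ids {1, 5, 9} → ROUND(AVG(age_days), 2)=24.67, MAX(age_days)=43, COUNT(*)=3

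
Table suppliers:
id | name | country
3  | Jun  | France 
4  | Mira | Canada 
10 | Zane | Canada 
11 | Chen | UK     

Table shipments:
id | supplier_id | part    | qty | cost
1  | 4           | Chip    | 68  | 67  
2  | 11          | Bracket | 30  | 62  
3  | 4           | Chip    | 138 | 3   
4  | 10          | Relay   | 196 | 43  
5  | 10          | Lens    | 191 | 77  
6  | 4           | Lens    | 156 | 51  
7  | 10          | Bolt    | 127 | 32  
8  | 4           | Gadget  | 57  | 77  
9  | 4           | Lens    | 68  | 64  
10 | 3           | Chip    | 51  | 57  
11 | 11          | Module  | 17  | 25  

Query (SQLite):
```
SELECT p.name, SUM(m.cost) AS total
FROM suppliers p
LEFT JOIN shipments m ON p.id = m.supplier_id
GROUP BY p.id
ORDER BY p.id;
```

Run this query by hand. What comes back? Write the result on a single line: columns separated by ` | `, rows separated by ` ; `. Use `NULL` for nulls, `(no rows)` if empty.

LEFT JOIN keeps every suppliers row; unmatched ones get NULL for shipments columns.
Group by suppliers.id and compute SUM(m.cost). SUM over an all-NULL group is NULL.
  3: ids {10} → SUM(m.cost)=57
  4: ids {1, 3, 6, 8, 9} → SUM(m.cost)=262
  10: ids {4, 5, 7} → SUM(m.cost)=152
  11: ids {2, 11} → SUM(m.cost)=87

Jun | 57 ; Mira | 262 ; Zane | 152 ; Chen | 87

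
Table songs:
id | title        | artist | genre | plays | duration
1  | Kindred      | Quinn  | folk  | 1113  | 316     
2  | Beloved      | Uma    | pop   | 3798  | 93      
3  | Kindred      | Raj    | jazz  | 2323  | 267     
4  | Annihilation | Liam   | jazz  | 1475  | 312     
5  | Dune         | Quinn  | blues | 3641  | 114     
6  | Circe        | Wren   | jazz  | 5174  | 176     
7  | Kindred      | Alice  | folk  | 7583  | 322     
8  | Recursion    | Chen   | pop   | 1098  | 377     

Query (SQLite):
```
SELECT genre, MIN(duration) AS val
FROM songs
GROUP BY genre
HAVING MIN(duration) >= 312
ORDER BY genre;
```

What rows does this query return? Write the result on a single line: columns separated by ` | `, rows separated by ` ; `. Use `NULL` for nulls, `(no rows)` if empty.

Partition songs by genre; compute MIN(duration) within each group.
HAVING: keep groups where MIN(duration) >= 312.
  blues: ids {5} → MIN(duration)=114
  folk: ids {1, 7} → MIN(duration)=316
  jazz: ids {3, 4, 6} → MIN(duration)=176
  pop: ids {2, 8} → MIN(duration)=93

folk | 316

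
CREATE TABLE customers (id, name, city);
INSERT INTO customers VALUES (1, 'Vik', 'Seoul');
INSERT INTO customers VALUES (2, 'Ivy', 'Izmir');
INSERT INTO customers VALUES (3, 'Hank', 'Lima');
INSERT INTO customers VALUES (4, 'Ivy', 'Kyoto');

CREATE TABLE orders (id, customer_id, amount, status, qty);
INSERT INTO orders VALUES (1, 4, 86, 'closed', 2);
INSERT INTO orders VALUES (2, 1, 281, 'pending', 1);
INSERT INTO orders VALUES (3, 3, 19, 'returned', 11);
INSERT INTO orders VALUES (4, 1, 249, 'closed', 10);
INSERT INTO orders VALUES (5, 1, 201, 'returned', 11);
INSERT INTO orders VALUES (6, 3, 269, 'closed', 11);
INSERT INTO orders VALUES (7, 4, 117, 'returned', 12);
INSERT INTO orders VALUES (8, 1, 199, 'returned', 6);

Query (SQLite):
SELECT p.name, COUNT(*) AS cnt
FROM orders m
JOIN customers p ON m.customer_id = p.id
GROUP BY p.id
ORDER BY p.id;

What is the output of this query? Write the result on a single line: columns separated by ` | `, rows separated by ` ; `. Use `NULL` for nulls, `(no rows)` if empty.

Vik | 4 ; Hank | 2 ; Ivy | 2

Join each orders row to its customers via customer_id.
Group joined rows by customers.id; compute COUNT(*) per group.
  1: ids {2, 4, 5, 8} → COUNT(*)=4
  3: ids {3, 6} → COUNT(*)=2
  4: ids {1, 7} → COUNT(*)=2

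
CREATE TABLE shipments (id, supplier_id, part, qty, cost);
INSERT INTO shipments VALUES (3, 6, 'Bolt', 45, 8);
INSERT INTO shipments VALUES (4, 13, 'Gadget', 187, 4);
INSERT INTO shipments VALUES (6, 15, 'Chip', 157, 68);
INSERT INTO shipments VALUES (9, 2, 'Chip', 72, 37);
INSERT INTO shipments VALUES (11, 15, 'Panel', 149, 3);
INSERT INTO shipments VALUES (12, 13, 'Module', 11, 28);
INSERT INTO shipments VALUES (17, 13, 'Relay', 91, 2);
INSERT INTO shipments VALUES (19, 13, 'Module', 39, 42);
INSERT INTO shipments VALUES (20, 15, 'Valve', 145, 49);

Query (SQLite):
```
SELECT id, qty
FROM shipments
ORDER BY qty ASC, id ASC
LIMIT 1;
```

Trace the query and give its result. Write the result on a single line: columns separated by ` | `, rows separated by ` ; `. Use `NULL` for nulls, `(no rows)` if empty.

12 | 11

Sort by qty asc, tiebreak id asc: (11, id=12), (39, id=19), (45, id=3), (72, id=9) …. Take first 1.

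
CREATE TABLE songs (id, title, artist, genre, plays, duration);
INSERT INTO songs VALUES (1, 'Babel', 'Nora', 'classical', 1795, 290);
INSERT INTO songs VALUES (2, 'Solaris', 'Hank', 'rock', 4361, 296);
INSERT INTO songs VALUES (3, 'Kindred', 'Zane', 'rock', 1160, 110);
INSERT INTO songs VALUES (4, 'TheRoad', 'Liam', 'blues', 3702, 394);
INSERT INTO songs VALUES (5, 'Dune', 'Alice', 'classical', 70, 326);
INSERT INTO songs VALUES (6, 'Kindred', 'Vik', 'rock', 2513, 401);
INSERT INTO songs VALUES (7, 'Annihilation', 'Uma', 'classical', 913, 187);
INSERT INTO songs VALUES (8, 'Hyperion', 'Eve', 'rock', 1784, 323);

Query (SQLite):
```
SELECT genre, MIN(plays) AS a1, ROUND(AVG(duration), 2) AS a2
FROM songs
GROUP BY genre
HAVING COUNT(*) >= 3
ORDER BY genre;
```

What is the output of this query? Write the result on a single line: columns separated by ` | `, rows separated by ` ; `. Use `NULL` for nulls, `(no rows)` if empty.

classical | 70 | 267.67 ; rock | 1160 | 282.5

Group songs by genre.
Per group compute: MIN(plays), ROUND(AVG(duration), 2).
HAVING: drop groups with fewer than 3 rows.
  blues: ids {4} → MIN(plays)=3702, ROUND(AVG(duration), 2)=394
  classical: ids {1, 5, 7} → MIN(plays)=70, ROUND(AVG(duration), 2)=267.67
  rock: ids {2, 3, 6, 8} → MIN(plays)=1160, ROUND(AVG(duration), 2)=282.5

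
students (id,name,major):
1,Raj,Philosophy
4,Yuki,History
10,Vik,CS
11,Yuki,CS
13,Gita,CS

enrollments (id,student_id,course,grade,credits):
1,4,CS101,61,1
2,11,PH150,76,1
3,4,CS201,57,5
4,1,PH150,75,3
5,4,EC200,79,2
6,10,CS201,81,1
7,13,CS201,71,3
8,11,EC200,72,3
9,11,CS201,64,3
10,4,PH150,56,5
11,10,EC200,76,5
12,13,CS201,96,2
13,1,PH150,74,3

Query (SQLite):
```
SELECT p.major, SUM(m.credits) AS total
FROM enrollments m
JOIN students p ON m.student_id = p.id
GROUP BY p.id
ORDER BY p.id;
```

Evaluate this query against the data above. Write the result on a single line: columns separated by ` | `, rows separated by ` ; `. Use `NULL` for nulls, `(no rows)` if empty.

Philosophy | 6 ; History | 13 ; CS | 6 ; CS | 7 ; CS | 5

Join each enrollments row to its students via student_id.
Group joined rows by students.id; compute SUM(m.credits) per group.
  1: ids {4, 13} → SUM(m.credits)=6
  4: ids {1, 3, 5, 10} → SUM(m.credits)=13
  10: ids {6, 11} → SUM(m.credits)=6
  11: ids {2, 8, 9} → SUM(m.credits)=7
  13: ids {7, 12} → SUM(m.credits)=5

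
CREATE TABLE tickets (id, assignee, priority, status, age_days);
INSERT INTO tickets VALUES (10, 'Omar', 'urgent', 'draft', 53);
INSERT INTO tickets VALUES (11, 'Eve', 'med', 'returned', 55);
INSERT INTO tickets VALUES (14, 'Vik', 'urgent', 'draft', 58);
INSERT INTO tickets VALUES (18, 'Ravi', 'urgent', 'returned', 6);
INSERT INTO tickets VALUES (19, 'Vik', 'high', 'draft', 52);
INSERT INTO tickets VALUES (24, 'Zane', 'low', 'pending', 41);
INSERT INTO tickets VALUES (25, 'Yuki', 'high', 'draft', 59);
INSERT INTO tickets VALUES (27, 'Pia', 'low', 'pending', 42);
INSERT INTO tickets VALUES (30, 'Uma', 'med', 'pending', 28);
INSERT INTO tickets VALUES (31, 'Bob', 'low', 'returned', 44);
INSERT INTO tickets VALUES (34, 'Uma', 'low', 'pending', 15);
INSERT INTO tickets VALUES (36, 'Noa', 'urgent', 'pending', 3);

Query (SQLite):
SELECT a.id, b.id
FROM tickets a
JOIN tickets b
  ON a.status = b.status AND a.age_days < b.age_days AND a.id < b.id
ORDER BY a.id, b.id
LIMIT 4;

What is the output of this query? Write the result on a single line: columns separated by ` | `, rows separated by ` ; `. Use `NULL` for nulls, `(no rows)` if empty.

10 | 14 ; 10 | 25 ; 14 | 25 ; 18 | 31

Pairs (a,b) with same status, a.age_days < b.age_days, a.id < b.id.
status groups: draft:{10,14,19,25} pending:{24,27,30,34,36} returned:{11,18,31}
Ordered by (a.id, b.id); first 4.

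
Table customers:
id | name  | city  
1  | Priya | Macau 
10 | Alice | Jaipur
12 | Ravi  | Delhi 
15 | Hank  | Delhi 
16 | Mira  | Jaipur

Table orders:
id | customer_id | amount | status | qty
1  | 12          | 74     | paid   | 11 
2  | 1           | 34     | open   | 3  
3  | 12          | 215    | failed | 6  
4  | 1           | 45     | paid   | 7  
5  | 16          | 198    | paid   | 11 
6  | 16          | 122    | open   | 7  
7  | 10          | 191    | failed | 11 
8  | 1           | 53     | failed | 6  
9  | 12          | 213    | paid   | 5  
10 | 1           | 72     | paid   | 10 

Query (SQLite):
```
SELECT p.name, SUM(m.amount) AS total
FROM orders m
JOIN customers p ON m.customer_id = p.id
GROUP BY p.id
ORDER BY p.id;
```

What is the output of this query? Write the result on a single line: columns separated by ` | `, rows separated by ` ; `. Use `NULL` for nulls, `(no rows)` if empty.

Join each orders row to its customers via customer_id.
Group joined rows by customers.id; compute SUM(m.amount) per group.
  1: ids {2, 4, 8, 10} → SUM(m.amount)=204
  10: ids {7} → SUM(m.amount)=191
  12: ids {1, 3, 9} → SUM(m.amount)=502
  16: ids {5, 6} → SUM(m.amount)=320

Priya | 204 ; Alice | 191 ; Ravi | 502 ; Mira | 320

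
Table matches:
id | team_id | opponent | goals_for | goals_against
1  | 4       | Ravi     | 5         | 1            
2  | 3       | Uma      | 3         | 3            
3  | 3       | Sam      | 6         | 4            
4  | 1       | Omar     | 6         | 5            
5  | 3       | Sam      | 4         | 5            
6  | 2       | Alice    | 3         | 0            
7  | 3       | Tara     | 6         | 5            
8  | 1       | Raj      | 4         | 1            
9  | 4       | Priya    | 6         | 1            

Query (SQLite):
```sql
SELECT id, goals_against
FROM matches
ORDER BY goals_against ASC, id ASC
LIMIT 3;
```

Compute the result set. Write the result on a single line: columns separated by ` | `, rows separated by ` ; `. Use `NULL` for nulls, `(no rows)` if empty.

Sort by goals_against asc, tiebreak id asc: (0, id=6), (1, id=1), (1, id=8), (1, id=9), (3, id=2), (4, id=3) …. Take first 3.

6 | 0 ; 1 | 1 ; 8 | 1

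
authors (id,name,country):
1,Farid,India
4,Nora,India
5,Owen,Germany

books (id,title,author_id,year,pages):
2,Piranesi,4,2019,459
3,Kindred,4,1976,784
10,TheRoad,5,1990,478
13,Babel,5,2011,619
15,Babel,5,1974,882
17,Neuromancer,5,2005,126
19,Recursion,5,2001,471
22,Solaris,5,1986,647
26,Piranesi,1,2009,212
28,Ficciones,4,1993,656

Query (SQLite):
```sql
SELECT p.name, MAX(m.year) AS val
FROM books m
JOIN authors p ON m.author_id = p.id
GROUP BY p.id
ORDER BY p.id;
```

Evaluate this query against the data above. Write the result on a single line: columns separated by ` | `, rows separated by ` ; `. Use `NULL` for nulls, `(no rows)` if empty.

Farid | 2009 ; Nora | 2019 ; Owen | 2011

Join each books row to its authors via author_id.
Group joined rows by authors.id; compute MAX(m.year) per group.
  1: ids {26} → MAX(m.year)=2009
  4: ids {2, 3, 28} → MAX(m.year)=2019
  5: ids {10, 13, 15, 17, 19, 22} → MAX(m.year)=2011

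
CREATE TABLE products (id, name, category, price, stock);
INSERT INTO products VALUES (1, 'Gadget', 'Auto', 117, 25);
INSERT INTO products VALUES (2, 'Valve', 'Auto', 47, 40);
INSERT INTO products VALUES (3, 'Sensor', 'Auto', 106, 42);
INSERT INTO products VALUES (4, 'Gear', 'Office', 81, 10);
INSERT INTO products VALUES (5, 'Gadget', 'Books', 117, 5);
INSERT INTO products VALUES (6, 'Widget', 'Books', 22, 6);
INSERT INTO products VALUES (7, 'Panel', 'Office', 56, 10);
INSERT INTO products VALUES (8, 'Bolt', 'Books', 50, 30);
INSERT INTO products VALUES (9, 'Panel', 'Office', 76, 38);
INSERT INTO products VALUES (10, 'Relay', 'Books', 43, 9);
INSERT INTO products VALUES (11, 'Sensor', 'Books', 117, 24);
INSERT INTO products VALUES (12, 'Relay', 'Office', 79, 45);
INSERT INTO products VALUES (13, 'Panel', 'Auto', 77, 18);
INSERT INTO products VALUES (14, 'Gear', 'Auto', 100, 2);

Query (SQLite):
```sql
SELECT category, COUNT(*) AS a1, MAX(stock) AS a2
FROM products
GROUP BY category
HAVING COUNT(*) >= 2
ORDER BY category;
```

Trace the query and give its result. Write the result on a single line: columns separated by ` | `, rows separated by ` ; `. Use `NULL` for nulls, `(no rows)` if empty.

Auto | 5 | 42 ; Books | 5 | 30 ; Office | 4 | 45

Group products by category.
Per group compute: COUNT(*), MAX(stock).
HAVING: drop groups with fewer than 2 rows.
  Auto: ids {1, 2, 3, 13, 14} → COUNT(*)=5, MAX(stock)=42
  Books: ids {5, 6, 8, 10, 11} → COUNT(*)=5, MAX(stock)=30
  Office: ids {4, 7, 9, 12} → COUNT(*)=4, MAX(stock)=45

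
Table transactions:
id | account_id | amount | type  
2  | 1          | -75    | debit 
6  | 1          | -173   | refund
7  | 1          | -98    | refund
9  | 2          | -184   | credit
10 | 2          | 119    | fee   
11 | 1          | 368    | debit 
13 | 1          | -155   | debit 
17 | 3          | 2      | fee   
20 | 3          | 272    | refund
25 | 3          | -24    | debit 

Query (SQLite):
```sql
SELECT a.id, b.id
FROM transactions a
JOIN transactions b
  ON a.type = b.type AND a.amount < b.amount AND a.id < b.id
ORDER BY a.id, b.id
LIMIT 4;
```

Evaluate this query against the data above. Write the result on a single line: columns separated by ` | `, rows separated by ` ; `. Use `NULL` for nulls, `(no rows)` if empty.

Pairs (a,b) with same type, a.amount < b.amount, a.id < b.id.
type groups: credit:{9} debit:{2,11,13,25} fee:{10,17} refund:{6,7,20}
Ordered by (a.id, b.id); first 4.

2 | 11 ; 2 | 25 ; 6 | 7 ; 6 | 20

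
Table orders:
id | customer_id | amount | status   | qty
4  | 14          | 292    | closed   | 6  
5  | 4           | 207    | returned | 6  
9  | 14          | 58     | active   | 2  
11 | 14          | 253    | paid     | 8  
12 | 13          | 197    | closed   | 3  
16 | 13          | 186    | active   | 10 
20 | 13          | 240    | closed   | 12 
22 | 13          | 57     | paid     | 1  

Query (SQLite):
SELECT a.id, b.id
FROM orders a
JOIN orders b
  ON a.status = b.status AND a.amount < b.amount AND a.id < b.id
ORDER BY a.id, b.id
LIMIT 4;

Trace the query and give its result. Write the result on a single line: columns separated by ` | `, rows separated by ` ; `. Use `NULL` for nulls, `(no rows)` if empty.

Pairs (a,b) with same status, a.amount < b.amount, a.id < b.id.
status groups: active:{9,16} closed:{4,12,20} paid:{11,22} returned:{5}
Ordered by (a.id, b.id); first 4.

9 | 16 ; 12 | 20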